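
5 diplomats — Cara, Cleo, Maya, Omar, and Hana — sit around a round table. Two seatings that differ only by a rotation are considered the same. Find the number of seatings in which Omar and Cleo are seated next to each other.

12

Treat {Omar, Cleo} as one unit (2 internal orders) and seat the resulting 4 units around the table: (3)! circular arrangements.
So 2 × (3)! = 2 × 6 = 12.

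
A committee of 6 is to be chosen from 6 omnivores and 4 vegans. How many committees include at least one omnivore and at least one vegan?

209

Total 6-person selections from all 10: C(10,6) = 210.
Selections missing a whole group: no omnivores → C(4,6) = 0; no vegans → C(6,6) = 1.
Both groups omitted at once is impossible, so 210 − 1 = 209.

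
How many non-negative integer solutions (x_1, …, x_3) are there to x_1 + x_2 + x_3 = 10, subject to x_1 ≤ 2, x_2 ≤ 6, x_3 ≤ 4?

Ignoring the caps, the number of non-negative solutions to x_1+…+x_3 = 10 is C(12,2) = 66.
Subtract solutions that violate a single cap (substitute x_i' = x_i − (cap_i+1)): x_1 ≥ 3 gives C(9,2) = 36; x_2 ≥ 7 gives C(5,2) = 10; x_3 ≥ 5 gives C(7,2) = 21. Together 67.
Add back pairs where two caps are both exceeded: 1 + 6 + 0 = 7.
By inclusion–exclusion the count is 66 − 67 + 7 = 6.

6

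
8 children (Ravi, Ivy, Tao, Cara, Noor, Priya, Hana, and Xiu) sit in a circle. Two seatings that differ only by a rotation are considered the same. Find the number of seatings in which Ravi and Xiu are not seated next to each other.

Without the restriction there are (7)! = 5040 seatings.
Those with Ravi next to Xiu: fuse the pair into one unit and seat 7 units around a circle — 2·(6)! = 1440.
Subtracting, 5040 − 1440 = 3600.

3600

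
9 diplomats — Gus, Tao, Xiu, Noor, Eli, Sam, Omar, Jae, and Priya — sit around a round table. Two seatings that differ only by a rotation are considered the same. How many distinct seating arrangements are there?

Fix one person's seat to break rotational symmetry; the remaining 8 people can be arranged in (8)! = 40320 ways.

40320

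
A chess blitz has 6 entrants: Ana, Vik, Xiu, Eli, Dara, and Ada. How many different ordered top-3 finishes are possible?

There are 6 choices for 1st place, 5 for 2nd, and 4 for 3rd.
That gives 6 × 5 × 4 = 120.

120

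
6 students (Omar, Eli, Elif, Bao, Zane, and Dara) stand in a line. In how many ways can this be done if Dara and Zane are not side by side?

Of the 6! = 720 arrangements, those with Dara and Zane adjacent number 2 × 5! = 240 (treat the pair as a block with 2 internal orders).
So 720 − 240 = 480 arrangements keep them apart.

480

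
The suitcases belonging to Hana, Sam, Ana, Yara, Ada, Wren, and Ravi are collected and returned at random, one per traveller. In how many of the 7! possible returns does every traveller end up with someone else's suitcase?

Let Aᵢ be the assignments in which traveller i gets their own suitcase. We want the size of the complement of A₁∪…∪A_7.
By inclusion–exclusion this is Σ_{j=0}^{7} (−1)^j C(7,j)·(7−j)!.
Computing: 5040 − 5040 + 2520 − 840 + 210 − 42 + 7 − 1 = 1854.

1854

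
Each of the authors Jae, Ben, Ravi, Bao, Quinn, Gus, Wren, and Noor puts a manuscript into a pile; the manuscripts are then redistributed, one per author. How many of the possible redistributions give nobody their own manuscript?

14833

This is the derangement count D_8: permutations of 8 items with no fixed point.
By inclusion–exclusion this is Σ_{j=0}^{8} (−1)^j C(8,j)·(8−j)!.
Computing: 40320 − 40320 + 20160 − 6720 + 1680 − 336 + 56 − 8 + 1 = 14833.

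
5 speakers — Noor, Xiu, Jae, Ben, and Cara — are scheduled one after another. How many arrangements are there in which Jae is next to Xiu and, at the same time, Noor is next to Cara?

Treat {Jae,Xiu} as one block (2 orders) and {Noor,Cara} as another (2 orders).
That leaves 3 units to arrange: 2 × 2 × 3! = 4 × 6 = 24.

24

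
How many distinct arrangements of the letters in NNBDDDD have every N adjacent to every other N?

30

Treat the 2 copies of N as a single block. The multiset to arrange is then {NN, B, D, D, D, D}, 6 items in all.
That gives (6)!/(4!) = 30 arrangements.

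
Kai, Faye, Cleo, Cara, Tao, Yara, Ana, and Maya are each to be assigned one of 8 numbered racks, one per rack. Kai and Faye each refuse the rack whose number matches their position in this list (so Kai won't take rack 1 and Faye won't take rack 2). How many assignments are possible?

Let Aᵢ (for i ∈ {1, 2}) be the placements that put person i in their forbidden rack. Any j of these fix j positions, leaving (8−j)! ways to fill the rest, and there are C(2,j) ways to pick which j.
By inclusion–exclusion, the number of valid placements is Σ_{j=0}^{2} (−1)^j C(2,j)·(8−j)!.
Computing: 40320 − 10080 + 720 = 30960.

30960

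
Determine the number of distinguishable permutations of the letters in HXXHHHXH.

56

The 8 letters of HXXHHHXH have repeats: H appearing 5 times and X appearing 3 times.
Dividing 8! = 40320 by 5!·3! = 720 for the repeated letters gives 56.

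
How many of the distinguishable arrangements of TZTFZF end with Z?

30

Fix Z in the last position and arrange the remaining 5 letters.
Those 5 letters have F appearing twice and T appearing twice, giving (5)!/(2!·2!) = 30.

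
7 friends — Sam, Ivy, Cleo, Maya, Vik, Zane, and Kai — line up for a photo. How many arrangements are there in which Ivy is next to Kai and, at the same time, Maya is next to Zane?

Treat {Ivy,Kai} as one block (2 orders) and {Maya,Zane} as another (2 orders).
That leaves 5 units to arrange: 2 × 2 × 5! = 4 × 120 = 480.

480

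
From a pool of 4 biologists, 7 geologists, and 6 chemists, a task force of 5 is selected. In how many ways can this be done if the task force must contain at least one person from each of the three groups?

Total 5-person selections from all 17: C(17,5) = 6188.
Subtract selections that omit an entire group: no biologists → C(13,5) = 1287; no geologists → C(10,5) = 252; no chemists → C(11,5) = 462.
Add back selections omitting two groups (i.e. drawn from a single group): C(4,5) + C(7,5) + C(6,5) = 27.
By inclusion–exclusion: 6188 − 2001 + 27 = 4214.

4214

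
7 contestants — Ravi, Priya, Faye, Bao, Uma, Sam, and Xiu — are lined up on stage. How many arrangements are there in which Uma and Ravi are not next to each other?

There are 7! = 5040 arrangements in all. If Uma and Ravi are adjacent, merging them into one block gives 2·(6)! = 1440 arrangements.
Complementary counting: 5040 − 1440 = 3600.

3600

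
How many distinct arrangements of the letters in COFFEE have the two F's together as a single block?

Treat the 2 copies of F as a single block. The multiset to arrange is then {FF, C, E, E, O}, 5 items in all.
That gives (5)!/(2!) = 60 arrangements.

60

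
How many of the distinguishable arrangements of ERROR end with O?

4

Fix O in the last position and arrange the remaining 4 letters.
Those 4 letters have R appearing 3 times, giving (4)!/(3!) = 4.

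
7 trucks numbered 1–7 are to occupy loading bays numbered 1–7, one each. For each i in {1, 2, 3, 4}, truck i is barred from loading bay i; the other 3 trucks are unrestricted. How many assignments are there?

2790

Let Aᵢ (for 1 ≤ i ≤ 4) be the placements that put truck i in its forbidden loading bay. Any j of these fix j positions, leaving (7−j)! ways to fill the rest, and there are C(4,j) ways to pick which j.
By inclusion–exclusion, the number of valid placements is Σ_{j=0}^{4} (−1)^j C(4,j)·(7−j)!.
Computing: 5040 − 2880 + 720 − 96 + 6 = 2790.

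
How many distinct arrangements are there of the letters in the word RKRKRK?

20

The 6 letters of RKRKRK have repeats: K appearing 3 times and R appearing 3 times.
So there are 6! / (3!·3!) = 20 distinguishable arrangements.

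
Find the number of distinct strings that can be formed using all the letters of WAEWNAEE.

1680

The 8 letters of WAEWNAEE have repeats: A appearing twice, E appearing 3 times, and W appearing twice.
So there are 8! / (3!·2!·2!) = 1680 distinguishable arrangements.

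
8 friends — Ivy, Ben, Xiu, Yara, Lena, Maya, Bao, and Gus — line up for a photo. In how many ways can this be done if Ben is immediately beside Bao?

10080

Place the 6 others and the Ben-Bao pair as 7 objects in a line; the pair has 2 internal arrangements.
So the count is 2·(7)! = 10080.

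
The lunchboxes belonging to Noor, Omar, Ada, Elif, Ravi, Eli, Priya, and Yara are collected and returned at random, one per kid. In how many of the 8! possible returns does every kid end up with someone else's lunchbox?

Let Aᵢ be the assignments in which kid i gets their own lunchbox. We want the size of the complement of A₁∪…∪A_8.
By inclusion–exclusion this is Σ_{j=0}^{8} (−1)^j C(8,j)·(8−j)!.
Computing: 40320 − 40320 + 20160 − 6720 + 1680 − 336 + 56 − 8 + 1 = 14833.

14833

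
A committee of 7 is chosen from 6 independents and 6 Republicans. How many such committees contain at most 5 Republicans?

786

Split by how many Republicans are chosen (0 through 5).
Sum: C(6,0)·C(6,7) + C(6,1)·C(6,6) + C(6,2)·C(6,5) + C(6,3)·C(6,4) + C(6,4)·C(6,3) + C(6,5)·C(6,2) = 0 + 6 + 90 + 300 + 300 + 90 = 786.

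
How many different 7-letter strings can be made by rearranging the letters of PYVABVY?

PYVABVY has 7 letters with V appearing twice and Y appearing twice.
So there are 7! / (2!·2!) = 1260 distinguishable arrangements.

1260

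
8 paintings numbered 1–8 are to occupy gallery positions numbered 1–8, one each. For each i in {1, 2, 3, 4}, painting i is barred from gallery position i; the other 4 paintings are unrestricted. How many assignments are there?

24024

Let Aᵢ (for 1 ≤ i ≤ 4) be the placements that put painting i in its forbidden gallery position. Any j of these fix j positions, leaving (8−j)! ways to fill the rest, and there are C(4,j) ways to pick which j.
By inclusion–exclusion, the number of valid placements is Σ_{j=0}^{4} (−1)^j C(4,j)·(8−j)!.
Computing: 40320 − 20160 + 4320 − 480 + 24 = 24024.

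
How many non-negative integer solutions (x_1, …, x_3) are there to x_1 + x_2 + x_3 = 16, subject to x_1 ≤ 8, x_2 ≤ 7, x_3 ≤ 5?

15

Ignoring the caps, the number of non-negative solutions to x_1+…+x_3 = 16 is C(18,2) = 153.
Subtract solutions that violate a single cap (substitute x_i' = x_i − (cap_i+1)): x_1 ≥ 9 gives C(9,2) = 36; x_2 ≥ 8 gives C(10,2) = 45; x_3 ≥ 6 gives C(12,2) = 66. Together 147.
Add back pairs where two caps are both exceeded: 0 + 3 + 6 = 9.
By inclusion–exclusion the count is 153 − 147 + 9 = 15.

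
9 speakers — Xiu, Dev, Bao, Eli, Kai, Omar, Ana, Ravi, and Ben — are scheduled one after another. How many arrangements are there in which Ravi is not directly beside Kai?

282240

Of the 9! = 362880 arrangements, those with Ravi and Kai adjacent number 2 × 8! = 80640 (treat the pair as a block with 2 internal orders).
So 362880 − 80640 = 282240 arrangements keep them apart.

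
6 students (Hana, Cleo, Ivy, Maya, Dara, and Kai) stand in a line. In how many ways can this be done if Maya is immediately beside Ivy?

240

Place the 4 others and the Maya-Ivy pair as 5 objects in a line; the pair has 2 internal arrangements.
So the count is 2·(5)! = 240.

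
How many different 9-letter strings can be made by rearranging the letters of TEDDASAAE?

The 9 letters of TEDDASAAE have repeats: A appearing 3 times, D appearing twice, and E appearing twice.
Dividing 9! = 362880 by 3!·2!·2! = 24 for the repeated letters gives 15120.

15120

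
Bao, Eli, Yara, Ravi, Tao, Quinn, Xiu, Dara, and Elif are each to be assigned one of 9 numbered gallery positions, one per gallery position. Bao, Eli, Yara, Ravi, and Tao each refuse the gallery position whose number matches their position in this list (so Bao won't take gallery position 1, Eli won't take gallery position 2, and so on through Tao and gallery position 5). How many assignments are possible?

205056

Let Aᵢ (for 1 ≤ i ≤ 5) be the placements that put person i in their forbidden gallery position. Any j of these fix j positions, leaving (9−j)! ways to fill the rest, and there are C(5,j) ways to pick which j.
By inclusion–exclusion, the number of valid placements is Σ_{j=0}^{5} (−1)^j C(5,j)·(9−j)!.
Computing: 362880 − 201600 + 50400 − 7200 + 600 − 24 = 205056.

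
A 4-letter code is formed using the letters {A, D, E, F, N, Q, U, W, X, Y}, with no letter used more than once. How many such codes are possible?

5040

Choose and order 4 of the 10 symbols: the first letter has 10 options, the next 9, then 8, 7.
That product is 10 × 9 × 8 × 7 = 5040.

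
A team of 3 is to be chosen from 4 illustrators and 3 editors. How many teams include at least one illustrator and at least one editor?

30

Total 3-person selections from all 7: C(7,3) = 35.
Selections missing a whole group: no illustrators → C(3,3) = 1; no editors → C(4,3) = 4.
Both groups omitted at once is impossible, so 35 − 5 = 30.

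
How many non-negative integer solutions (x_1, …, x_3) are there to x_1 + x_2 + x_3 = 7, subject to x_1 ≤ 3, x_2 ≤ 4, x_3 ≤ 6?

Without the upper bounds there are C(9,2) = 36 ways to split 7 among 3 variables.
Subtract solutions that violate a single cap (substitute x_i' = x_i − (cap_i+1)): x_1 ≥ 4 gives C(5,2) = 10; x_2 ≥ 5 gives C(4,2) = 6; x_3 ≥ 7 gives C(2,2) = 1. Together 17.
No two caps can be exceeded simultaneously, so the pair terms are all 0.
By inclusion–exclusion the count is 36 − 17 + 0 = 19.

19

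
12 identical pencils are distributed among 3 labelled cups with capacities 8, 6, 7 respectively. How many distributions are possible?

45

By stars and bars, unrestricted non-negative solutions to x_1+…+x_3 = 12 number C(12+2,2) = 91.
Subtract solutions that violate a single cap (substitute x_i' = x_i − (cap_i+1)): x_1 ≥ 9 gives C(5,2) = 10; x_2 ≥ 7 gives C(7,2) = 21; x_3 ≥ 8 gives C(6,2) = 15. Together 46.
No two caps can be exceeded simultaneously, so the pair terms are all 0.
By inclusion–exclusion the count is 91 − 46 + 0 = 45.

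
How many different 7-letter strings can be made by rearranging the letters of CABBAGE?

CABBAGE has 7 letters with A appearing twice and B appearing twice.
So there are 7! / (2!·2!) = 1260 distinguishable arrangements.

1260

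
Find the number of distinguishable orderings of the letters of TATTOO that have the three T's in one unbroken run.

Treat the 3 copies of T as a single block. The multiset to arrange is then {TTT, A, O, O}, 4 items in all.
That gives (4)!/(2!) = 12 arrangements.

12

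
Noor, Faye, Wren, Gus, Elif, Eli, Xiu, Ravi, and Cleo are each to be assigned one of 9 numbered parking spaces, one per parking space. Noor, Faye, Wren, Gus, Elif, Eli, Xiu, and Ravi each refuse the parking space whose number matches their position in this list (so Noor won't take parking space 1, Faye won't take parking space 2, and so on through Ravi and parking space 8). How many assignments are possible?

148329

Let Aᵢ (for 1 ≤ i ≤ 8) be the placements that put person i in their forbidden parking space. Any j of these fix j positions, leaving (9−j)! ways to fill the rest, and there are C(8,j) ways to pick which j.
By inclusion–exclusion, the number of valid placements is Σ_{j=0}^{8} (−1)^j C(8,j)·(9−j)!.
Computing: 362880 − 322560 + 141120 − 40320 + 8400 − 1344 + 168 − 16 + 1 = 148329.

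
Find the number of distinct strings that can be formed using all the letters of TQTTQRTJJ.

3780

The 9 letters of TQTTQRTJJ have repeats: J appearing twice, Q appearing twice, and T appearing 4 times.
So there are 9! / (4!·2!·2!) = 3780 distinguishable arrangements.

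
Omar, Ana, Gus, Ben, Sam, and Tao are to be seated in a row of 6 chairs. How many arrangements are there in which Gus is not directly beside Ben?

Of the 6! = 720 arrangements, those with Gus and Ben adjacent number 2 × 5! = 240 (treat the pair as a block with 2 internal orders).
Complementary counting: 720 − 240 = 480.

480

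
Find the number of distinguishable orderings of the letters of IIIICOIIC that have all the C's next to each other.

56

Treat the 2 copies of C as a single block. The multiset to arrange is then {CC, I, I, I, I, I, I, O}, 8 items in all.
That gives (8)!/(6!) = 56 arrangements.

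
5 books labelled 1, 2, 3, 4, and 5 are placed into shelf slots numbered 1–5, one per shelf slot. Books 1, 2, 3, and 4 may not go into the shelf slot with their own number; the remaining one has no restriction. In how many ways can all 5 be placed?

Let Aᵢ (for 1 ≤ i ≤ 4) be the placements that put book i in its forbidden shelf slot. Any j of these fix j positions, leaving (5−j)! ways to fill the rest, and there are C(4,j) ways to pick which j.
By inclusion–exclusion, the number of valid placements is Σ_{j=0}^{4} (−1)^j C(4,j)·(5−j)!.
Computing: 120 − 96 + 36 − 8 + 1 = 53.

53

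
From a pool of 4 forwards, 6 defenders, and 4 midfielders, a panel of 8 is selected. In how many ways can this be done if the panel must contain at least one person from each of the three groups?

2912

Total 8-person selections from all 14: C(14,8) = 3003.
Subtract selections that omit an entire group: no forwards → C(10,8) = 45; no defenders → C(8,8) = 1; no midfielders → C(10,8) = 45.
Add back selections omitting two groups (i.e. drawn from a single group): C(4,8) + C(6,8) + C(4,8) = 0.
By inclusion–exclusion: 3003 − 91 + 0 = 2912.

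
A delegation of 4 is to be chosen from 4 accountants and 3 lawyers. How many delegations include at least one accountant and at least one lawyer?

Total 4-person selections from all 7: C(7,4) = 35.
Selections missing a whole group: no accountants → C(3,4) = 0; no lawyers → C(4,4) = 1.
Both groups omitted at once is impossible, so 35 − 1 = 34.

34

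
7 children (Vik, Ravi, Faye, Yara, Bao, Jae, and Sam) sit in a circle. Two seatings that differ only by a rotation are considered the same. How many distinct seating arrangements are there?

Seat Vik anywhere (absorbing the rotational symmetry), then permute the other 6: (6)! = 720.

720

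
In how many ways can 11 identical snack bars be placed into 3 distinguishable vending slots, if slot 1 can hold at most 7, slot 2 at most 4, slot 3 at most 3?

By stars and bars, unrestricted non-negative solutions to x_1+…+x_3 = 11 number C(11+2,2) = 78.
Subtract solutions that violate a single cap (substitute x_i' = x_i − (cap_i+1)): x_1 ≥ 8 gives C(5,2) = 10; x_2 ≥ 5 gives C(8,2) = 28; x_3 ≥ 4 gives C(9,2) = 36. Together 74.
Add back pairs where two caps are both exceeded: 0 + 0 + 6 = 6.
By inclusion–exclusion the count is 78 − 74 + 6 = 10.

10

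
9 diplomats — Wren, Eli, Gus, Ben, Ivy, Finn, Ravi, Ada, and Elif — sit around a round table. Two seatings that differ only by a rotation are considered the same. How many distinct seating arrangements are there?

40320

Fix one person's seat to break rotational symmetry; the remaining 8 people can be arranged in (8)! = 40320 ways.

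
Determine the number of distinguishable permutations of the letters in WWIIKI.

60

Letter multiplicities in WWIIKI: I×3, K×1, W×2.
So there are 6! / (3!·2!) = 60 distinguishable arrangements.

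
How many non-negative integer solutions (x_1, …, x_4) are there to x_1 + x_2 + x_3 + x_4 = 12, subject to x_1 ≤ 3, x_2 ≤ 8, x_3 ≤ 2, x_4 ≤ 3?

By stars and bars, unrestricted non-negative solutions to x_1+…+x_4 = 12 number C(12+3,3) = 455.
Subtract solutions that violate a single cap (substitute x_i' = x_i − (cap_i+1)): x_1 ≥ 4 gives C(11,3) = 165; x_2 ≥ 9 gives C(6,3) = 20; x_3 ≥ 3 gives C(12,3) = 220; x_4 ≥ 4 gives C(11,3) = 165. Together 570.
Add back pairs where two caps are both exceeded: 0 + 56 + 35 + 1 + 0 + 56 = 148.
Subtract triples: 0 + 0 + 4 + 0 = 4.
By inclusion–exclusion the count is 455 − 570 + 148 − 4 = 29.

29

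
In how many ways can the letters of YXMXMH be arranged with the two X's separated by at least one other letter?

120

Total arrangements of YXMXMH: 6!/(2!·2!) = 180.
If the two X's are adjacent, glue them into one block, leaving 5 items to arrange: (5)!/(2!) = 60 ways.
Hence 180 − 60 = 120.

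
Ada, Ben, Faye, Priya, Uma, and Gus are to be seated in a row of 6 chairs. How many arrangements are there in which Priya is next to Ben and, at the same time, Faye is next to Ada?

Treat {Priya,Ben} as one block (2 orders) and {Faye,Ada} as another (2 orders).
That leaves 4 units to arrange: 2 × 2 × 4! = 4 × 24 = 96.

96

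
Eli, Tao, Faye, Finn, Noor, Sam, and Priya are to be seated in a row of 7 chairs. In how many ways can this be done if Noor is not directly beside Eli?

There are 7! = 5040 arrangements in all. If Noor and Eli are adjacent, merging them into one block gives 2·(6)! = 1440 arrangements.
Complementary counting: 5040 − 1440 = 3600.

3600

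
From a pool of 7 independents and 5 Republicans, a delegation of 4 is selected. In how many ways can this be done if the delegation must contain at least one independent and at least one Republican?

Unrestricted: C(12,4) = 495 ways to pick any 4 of the 12.
Subtract selections that omit an entire group: no independents → C(5,4) = 5; no Republicans → C(7,4) = 35.
Both groups omitted at once is impossible, so 495 − 40 = 455.

455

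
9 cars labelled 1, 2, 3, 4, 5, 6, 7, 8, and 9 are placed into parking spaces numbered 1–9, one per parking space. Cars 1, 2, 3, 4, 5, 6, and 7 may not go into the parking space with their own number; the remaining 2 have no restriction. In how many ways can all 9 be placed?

165016

Let Aᵢ (for 1 ≤ i ≤ 7) be the placements that put car i in its forbidden parking space. Any j of these fix j positions, leaving (9−j)! ways to fill the rest, and there are C(7,j) ways to pick which j.
By inclusion–exclusion, the number of valid placements is Σ_{j=0}^{7} (−1)^j C(7,j)·(9−j)!.
Computing: 362880 − 282240 + 105840 − 25200 + 4200 − 504 + 42 − 2 = 165016.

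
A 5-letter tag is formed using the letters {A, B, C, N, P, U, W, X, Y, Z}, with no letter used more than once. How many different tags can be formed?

Choose and order 5 of the 10 symbols: the first letter has 10 options, the next 9, and so on down to 6.
That product is 10 × 9 × 8 × 7 × 6 = 30240.

30240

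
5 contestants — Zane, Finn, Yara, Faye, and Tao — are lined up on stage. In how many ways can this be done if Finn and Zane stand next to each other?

48

Place the 3 others and the Finn-Zane pair as 4 objects in a line; the pair has 2 internal arrangements.
So the count is 2·(4)! = 48.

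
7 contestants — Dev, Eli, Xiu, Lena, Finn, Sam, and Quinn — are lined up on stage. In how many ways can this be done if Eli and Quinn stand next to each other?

1440

Place the 5 others and the Eli-Quinn pair as 6 objects in a line; the pair has 2 internal arrangements.
That gives 2 × 6! = 2 × 720 = 1440.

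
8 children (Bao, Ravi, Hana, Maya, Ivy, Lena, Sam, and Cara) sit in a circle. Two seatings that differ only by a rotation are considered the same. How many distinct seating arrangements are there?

Around a circle, 8 distinct people have 8!/8 = (7)! = 5040 rotationally distinct seatings.

5040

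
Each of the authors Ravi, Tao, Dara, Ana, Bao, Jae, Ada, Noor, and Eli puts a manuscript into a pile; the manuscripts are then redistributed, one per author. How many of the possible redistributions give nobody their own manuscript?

133496

Let Aᵢ be the assignments in which author i gets their own manuscript. We want the size of the complement of A₁∪…∪A_9.
By inclusion–exclusion this is Σ_{j=0}^{9} (−1)^j C(9,j)·(9−j)!.
Computing: 362880 − 362880 + 181440 − 60480 + 15120 − 3024 + 504 − 72 + 9 − 1 = 133496.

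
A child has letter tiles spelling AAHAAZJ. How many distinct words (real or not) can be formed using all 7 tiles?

210

Letter multiplicities in AAHAAZJ: A×4, H×1, J×1, Z×1.
Dividing 7! = 5040 by 4! = 24 for the repeated letters gives 210.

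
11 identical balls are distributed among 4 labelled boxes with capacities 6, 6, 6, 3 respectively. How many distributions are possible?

142

Ignoring the caps, the number of non-negative solutions to x_1+…+x_4 = 11 is C(14,3) = 364.
Subtract solutions that violate a single cap (substitute x_i' = x_i − (cap_i+1)): x_1 ≥ 7 gives C(7,3) = 35; x_2 ≥ 7 gives C(7,3) = 35; x_3 ≥ 7 gives C(7,3) = 35; x_4 ≥ 4 gives C(10,3) = 120. Together 225.
Add back pairs where two caps are both exceeded: 0 + 0 + 1 + 0 + 1 + 1 = 3.
By inclusion–exclusion the count is 364 − 225 + 3 = 142.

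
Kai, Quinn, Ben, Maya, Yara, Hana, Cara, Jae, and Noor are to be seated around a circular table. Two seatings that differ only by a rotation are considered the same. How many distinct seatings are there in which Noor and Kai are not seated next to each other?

30240

All circular seatings of 9 people number (8)! = 40320.
Those with Noor next to Kai: fuse the pair into one unit and seat 8 units around a circle — 2·(7)! = 10080.
Subtracting, 40320 − 10080 = 30240.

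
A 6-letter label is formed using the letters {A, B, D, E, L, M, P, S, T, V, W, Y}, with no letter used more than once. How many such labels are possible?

With no repetition, fill the 6 letters in order: 12 choices, then 11, down to 7.
That product is 12 × 11 × 10 × 9 × 8 × 7 = 665280.

665280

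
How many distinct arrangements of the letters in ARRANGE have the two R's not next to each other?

900

Total arrangements of ARRANGE: 7!/(2!·2!) = 1260.
Arrangements with the R's together: treat RR as one letter, giving (6)!/(2!) = 360.
Subtracting, 1260 − 360 = 900 arrangements keep the R's apart.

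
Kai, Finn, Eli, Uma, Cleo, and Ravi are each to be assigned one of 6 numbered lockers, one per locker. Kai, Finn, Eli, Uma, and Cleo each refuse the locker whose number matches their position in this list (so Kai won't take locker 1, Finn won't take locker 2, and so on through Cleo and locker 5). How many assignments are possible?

Let Aᵢ (for 1 ≤ i ≤ 5) be the placements that put person i in their forbidden locker. Any j of these fix j positions, leaving (6−j)! ways to fill the rest, and there are C(5,j) ways to pick which j.
By inclusion–exclusion, the number of valid placements is Σ_{j=0}^{5} (−1)^j C(5,j)·(6−j)!.
Computing: 720 − 600 + 240 − 60 + 10 − 1 = 309.

309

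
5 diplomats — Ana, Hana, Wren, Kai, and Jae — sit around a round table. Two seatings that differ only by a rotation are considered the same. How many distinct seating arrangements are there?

Seat Ana anywhere (absorbing the rotational symmetry), then permute the other 4: (4)! = 24.

24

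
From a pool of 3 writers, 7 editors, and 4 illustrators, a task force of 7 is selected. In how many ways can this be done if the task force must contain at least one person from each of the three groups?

2982

Total 7-person selections from all 14: C(14,7) = 3432.
Selections missing a whole group: no writers → C(11,7) = 330; no editors → C(7,7) = 1; no illustrators → C(10,7) = 120.
Add back selections omitting two groups (i.e. drawn from a single group): C(3,7) + C(7,7) + C(4,7) = 1.
By inclusion–exclusion: 3432 − 451 + 1 = 2982.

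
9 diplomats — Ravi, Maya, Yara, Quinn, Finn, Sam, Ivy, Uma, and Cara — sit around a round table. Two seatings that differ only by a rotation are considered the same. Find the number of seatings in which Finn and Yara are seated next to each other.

10080

Glue Finn and Yara into a block (2 internal orders). Seating 8 units around a circle gives (7)! arrangements.
So 2 × (7)! = 2 × 5040 = 10080.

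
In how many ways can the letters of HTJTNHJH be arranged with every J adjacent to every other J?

Treat the 2 copies of J as a single block. The multiset to arrange is then {JJ, H, H, H, N, T, T}, 7 items in all.
That gives (7)!/(3!·2!) = 420 arrangements.

420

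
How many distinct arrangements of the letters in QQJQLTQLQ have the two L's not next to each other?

There are 9!/(5!·2!) = 1512 arrangements of QQJQLTQLQ in total.
If the two L's are adjacent, glue them into one block, leaving 8 items to arrange: (8)!/(5!) = 336 ways.
Hence 1512 − 336 = 1176.

1176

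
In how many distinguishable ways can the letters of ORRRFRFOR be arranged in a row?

Letter multiplicities in ORRRFRFOR: F×2, O×2, R×5.
The number of distinct arrangements is 9!/(5!·2!·2!) = 362880/480 = 756.

756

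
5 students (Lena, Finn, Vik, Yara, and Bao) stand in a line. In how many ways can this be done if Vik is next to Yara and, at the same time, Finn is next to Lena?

24

Treat {Vik,Yara} as one block (2 orders) and {Finn,Lena} as another (2 orders).
That leaves 3 units to arrange: 2 × 2 × 3! = 4 × 6 = 24.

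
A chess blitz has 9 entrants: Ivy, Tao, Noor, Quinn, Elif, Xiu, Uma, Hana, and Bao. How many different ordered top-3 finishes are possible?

504

This is an ordered selection of 3 from 9: P(9,3).
That gives 9 × 8 × 7 = 504.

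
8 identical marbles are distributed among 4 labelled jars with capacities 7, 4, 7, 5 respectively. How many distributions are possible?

Without the upper bounds there are C(11,3) = 165 ways to split 8 among 4 jars.
Subtract solutions that violate a single cap (substitute x_i' = x_i − (cap_i+1)): x_1 ≥ 8 gives C(3,3) = 1; x_2 ≥ 5 gives C(6,3) = 20; x_3 ≥ 8 gives C(3,3) = 1; x_4 ≥ 6 gives C(5,3) = 10. Together 32.
No two caps can be exceeded simultaneously, so the pair terms are all 0.
By inclusion–exclusion the count is 165 − 32 + 0 = 133.

133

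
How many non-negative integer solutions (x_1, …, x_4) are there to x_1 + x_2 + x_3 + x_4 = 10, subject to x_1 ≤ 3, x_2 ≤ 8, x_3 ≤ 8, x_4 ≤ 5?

Without the upper bounds there are C(13,3) = 286 ways to split 10 among 4 variables.
Subtract solutions that violate a single cap (substitute x_i' = x_i − (cap_i+1)): x_1 ≥ 4 gives C(9,3) = 84; x_2 ≥ 9 gives C(4,3) = 4; x_3 ≥ 9 gives C(4,3) = 4; x_4 ≥ 6 gives C(7,3) = 35. Together 127.
Add back pairs where two caps are both exceeded: 0 + 0 + 1 + 0 + 0 + 0 = 1.
By inclusion–exclusion the count is 286 − 127 + 1 = 160.

160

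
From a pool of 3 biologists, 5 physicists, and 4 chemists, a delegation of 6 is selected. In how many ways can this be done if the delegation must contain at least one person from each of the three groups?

805

Unrestricted: C(12,6) = 924 ways to pick any 6 of the 12.
Selections missing a whole group: no biologists → C(9,6) = 84; no physicists → C(7,6) = 7; no chemists → C(8,6) = 28.
Add back selections omitting two groups (i.e. drawn from a single group): C(3,6) + C(5,6) + C(4,6) = 0.
By inclusion–exclusion: 924 − 119 + 0 = 805.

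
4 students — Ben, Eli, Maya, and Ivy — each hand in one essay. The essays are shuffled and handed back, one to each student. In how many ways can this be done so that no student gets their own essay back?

9

Let Aᵢ be the assignments in which student i gets their own essay. We want the size of the complement of A₁∪…∪A_4.
By inclusion–exclusion this is Σ_{j=0}^{4} (−1)^j C(4,j)·(4−j)!.
Computing: 24 − 24 + 12 − 4 + 1 = 9.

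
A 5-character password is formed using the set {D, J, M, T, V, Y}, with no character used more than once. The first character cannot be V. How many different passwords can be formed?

The first character has 6−1 = 5 choices (anything except V).
The remaining 4 characters are filled from the other 5 symbols without repetition: 5 × 4 × 3 × 2 = 120.
Total: 5 × 120 = 600.

600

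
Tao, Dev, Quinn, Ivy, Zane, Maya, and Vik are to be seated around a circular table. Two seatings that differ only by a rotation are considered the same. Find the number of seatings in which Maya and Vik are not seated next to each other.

All circular seatings of 7 people number (6)! = 720.
Those with Maya next to Vik: fuse the pair into one unit and seat 6 units around a circle — 2·(5)! = 240.
Subtracting, 720 − 240 = 480.

480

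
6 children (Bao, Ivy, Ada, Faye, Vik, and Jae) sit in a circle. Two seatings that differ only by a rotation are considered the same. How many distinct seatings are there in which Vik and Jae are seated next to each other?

48

Glue Vik and Jae into a block (2 internal orders). Seating 5 units around a circle gives (4)! arrangements.
So 2 × (4)! = 2 × 24 = 48.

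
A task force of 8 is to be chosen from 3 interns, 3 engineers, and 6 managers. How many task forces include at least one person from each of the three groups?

477

Unrestricted: C(12,8) = 495 ways to pick any 8 of the 12.
Selections missing a whole group: no interns → C(9,8) = 9; no engineers → C(9,8) = 9; no managers → C(6,8) = 0.
Add back selections omitting two groups (i.e. drawn from a single group): C(3,8) + C(3,8) + C(6,8) = 0.
By inclusion–exclusion: 495 − 18 + 0 = 477.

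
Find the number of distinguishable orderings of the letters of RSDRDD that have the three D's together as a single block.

12

Treat the 3 copies of D as a single block. The multiset to arrange is then {DDD, R, R, S}, 4 items in all.
That gives (4)!/(2!) = 12 arrangements.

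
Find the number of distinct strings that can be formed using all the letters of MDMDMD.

20

Letter multiplicities in MDMDMD: D×3, M×3.
The number of distinct arrangements is 6!/(3!·3!) = 720/36 = 20.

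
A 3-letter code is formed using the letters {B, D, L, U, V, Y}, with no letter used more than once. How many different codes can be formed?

120

Choose and order 3 of the 6 symbols: the first letter has 6 options, the next 5, then 4.
That product is 6 × 5 × 4 = 120.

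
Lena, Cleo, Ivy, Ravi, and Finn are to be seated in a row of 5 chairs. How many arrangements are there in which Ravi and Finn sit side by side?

48

Place the 3 others and the Ravi-Finn pair as 4 objects in a line; the pair has 2 internal arrangements.
That gives 2 × 4! = 2 × 24 = 48.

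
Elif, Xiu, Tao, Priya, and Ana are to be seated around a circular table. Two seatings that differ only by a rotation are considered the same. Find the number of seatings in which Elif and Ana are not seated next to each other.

All circular seatings of 5 people number (4)! = 24.
Seatings with Elif beside Ana: treat them as a block with 2 internal orders, giving 2 × (3)! = 12.
Subtracting, 24 − 12 = 12.

12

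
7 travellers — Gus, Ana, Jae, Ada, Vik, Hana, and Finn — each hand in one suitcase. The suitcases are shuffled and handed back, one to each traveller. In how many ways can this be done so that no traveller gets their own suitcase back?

1854

Let Aᵢ be the assignments in which traveller i gets their own suitcase. We want the size of the complement of A₁∪…∪A_7.
By inclusion–exclusion this is Σ_{j=0}^{7} (−1)^j C(7,j)·(7−j)!.
Computing: 5040 − 5040 + 2520 − 840 + 210 − 42 + 7 − 1 = 1854.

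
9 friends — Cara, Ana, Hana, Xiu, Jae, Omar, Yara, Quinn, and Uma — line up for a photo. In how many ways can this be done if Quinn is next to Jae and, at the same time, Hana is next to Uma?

Treat {Quinn,Jae} as one block (2 orders) and {Hana,Uma} as another (2 orders).
That leaves 7 units to arrange: 2 × 2 × 7! = 4 × 5040 = 20160.

20160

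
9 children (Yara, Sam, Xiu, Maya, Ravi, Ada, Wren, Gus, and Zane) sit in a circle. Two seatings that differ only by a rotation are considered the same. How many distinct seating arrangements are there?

40320

Fix one person's seat to break rotational symmetry; the remaining 8 people can be arranged in (8)! = 40320 ways.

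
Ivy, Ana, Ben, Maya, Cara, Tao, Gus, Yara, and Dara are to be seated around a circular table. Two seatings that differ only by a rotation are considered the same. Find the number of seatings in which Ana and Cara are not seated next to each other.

30240

Without the restriction there are (8)! = 40320 seatings.
Seatings with Ana beside Cara: treat them as a block with 2 internal orders, giving 2 × (7)! = 10080.
Subtracting, 40320 − 10080 = 30240.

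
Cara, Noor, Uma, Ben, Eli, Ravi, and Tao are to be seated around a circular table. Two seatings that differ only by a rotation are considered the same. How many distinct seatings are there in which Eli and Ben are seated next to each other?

Treat {Eli, Ben} as one unit (2 internal orders) and seat the resulting 6 units around the table: (5)! circular arrangements.
So 2 × (5)! = 2 × 120 = 240.

240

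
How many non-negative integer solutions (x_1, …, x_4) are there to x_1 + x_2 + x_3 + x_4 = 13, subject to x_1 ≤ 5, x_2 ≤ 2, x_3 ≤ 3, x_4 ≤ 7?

30

Without the upper bounds there are C(16,3) = 560 ways to split 13 among 4 variables.
Subtract solutions that violate a single cap (substitute x_i' = x_i − (cap_i+1)): x_1 ≥ 6 gives C(10,3) = 120; x_2 ≥ 3 gives C(13,3) = 286; x_3 ≥ 4 gives C(12,3) = 220; x_4 ≥ 8 gives C(8,3) = 56. Together 682.
Add back pairs where two caps are both exceeded: 35 + 20 + 0 + 84 + 10 + 4 = 153.
Subtract triples: 1 + 0 + 0 + 0 = 1.
By inclusion–exclusion the count is 560 − 682 + 153 − 1 = 30.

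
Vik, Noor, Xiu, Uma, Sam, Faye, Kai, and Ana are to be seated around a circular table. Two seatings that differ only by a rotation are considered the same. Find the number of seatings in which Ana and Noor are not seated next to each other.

Without the restriction there are (7)! = 5040 seatings.
Those with Ana next to Noor: fuse the pair into one unit and seat 7 units around a circle — 2·(6)! = 1440.
Subtracting, 5040 − 1440 = 3600.

3600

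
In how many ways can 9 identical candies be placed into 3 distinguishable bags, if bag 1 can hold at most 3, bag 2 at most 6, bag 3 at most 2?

6

By stars and bars, unrestricted non-negative solutions to x_1+…+x_3 = 9 number C(9+2,2) = 55.
Subtract solutions that violate a single cap (substitute x_i' = x_i − (cap_i+1)): x_1 ≥ 4 gives C(7,2) = 21; x_2 ≥ 7 gives C(4,2) = 6; x_3 ≥ 3 gives C(8,2) = 28. Together 55.
Add back pairs where two caps are both exceeded: 0 + 6 + 0 = 6.
By inclusion–exclusion the count is 55 − 55 + 6 = 6.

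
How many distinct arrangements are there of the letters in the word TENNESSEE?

The 9 letters of TENNESSEE have repeats: E appearing 4 times, N appearing twice, and S appearing twice.
The number of distinct arrangements is 9!/(4!·2!·2!) = 362880/96 = 3780.

3780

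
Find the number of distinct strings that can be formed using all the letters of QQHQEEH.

210

Letter multiplicities in QQHQEEH: E×2, H×2, Q×3.
The number of distinct arrangements is 7!/(3!·2!·2!) = 5040/24 = 210.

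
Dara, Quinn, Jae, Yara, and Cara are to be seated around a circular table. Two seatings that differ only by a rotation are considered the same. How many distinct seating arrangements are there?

24

Around a circle, 5 distinct people have 5!/5 = (4)! = 24 rotationally distinct seatings.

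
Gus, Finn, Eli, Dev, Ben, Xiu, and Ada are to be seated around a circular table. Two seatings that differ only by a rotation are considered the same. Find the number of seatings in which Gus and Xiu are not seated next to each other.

480

Without the restriction there are (6)! = 720 seatings.
Those with Gus next to Xiu: fuse the pair into one unit and seat 6 units around a circle — 2·(5)! = 240.
Subtracting, 720 − 240 = 480.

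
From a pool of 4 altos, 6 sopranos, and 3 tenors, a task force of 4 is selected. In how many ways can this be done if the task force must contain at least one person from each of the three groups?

With no constraint there are C(13,4) = 715 possible selections.
Subtract selections that omit an entire group: no altos → C(9,4) = 126; no sopranos → C(7,4) = 35; no tenors → C(10,4) = 210.
Add back selections omitting two groups (i.e. drawn from a single group): C(4,4) + C(6,4) + C(3,4) = 16.
By inclusion–exclusion: 715 − 371 + 16 = 360.

360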